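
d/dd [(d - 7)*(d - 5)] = 2*d - 12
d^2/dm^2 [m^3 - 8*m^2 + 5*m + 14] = 6*m - 16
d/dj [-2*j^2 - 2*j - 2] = -4*j - 2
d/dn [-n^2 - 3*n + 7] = -2*n - 3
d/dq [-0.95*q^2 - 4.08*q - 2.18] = -1.9*q - 4.08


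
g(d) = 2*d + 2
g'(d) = 2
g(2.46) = 6.92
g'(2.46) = 2.00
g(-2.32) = -2.64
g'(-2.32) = 2.00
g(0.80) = 3.60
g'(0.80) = 2.00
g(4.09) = 10.18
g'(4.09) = 2.00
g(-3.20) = -4.40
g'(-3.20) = 2.00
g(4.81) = 11.62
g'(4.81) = 2.00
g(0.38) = 2.76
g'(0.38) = 2.00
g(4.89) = 11.78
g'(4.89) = 2.00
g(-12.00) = -22.00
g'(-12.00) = 2.00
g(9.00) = 20.00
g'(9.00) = 2.00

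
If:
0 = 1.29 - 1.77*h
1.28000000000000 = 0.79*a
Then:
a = 1.62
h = 0.73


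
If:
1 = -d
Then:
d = -1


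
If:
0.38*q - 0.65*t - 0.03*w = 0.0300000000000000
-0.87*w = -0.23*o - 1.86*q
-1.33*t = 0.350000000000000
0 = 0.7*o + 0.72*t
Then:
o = 0.27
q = -0.44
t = -0.26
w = -0.87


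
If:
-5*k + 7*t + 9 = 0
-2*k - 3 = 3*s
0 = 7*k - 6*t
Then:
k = -54/19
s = 17/19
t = -63/19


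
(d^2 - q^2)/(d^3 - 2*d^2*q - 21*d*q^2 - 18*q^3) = (-d + q)/(-d^2 + 3*d*q + 18*q^2)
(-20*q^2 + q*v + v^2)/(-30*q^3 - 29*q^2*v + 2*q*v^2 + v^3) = (20*q^2 - q*v - v^2)/(30*q^3 + 29*q^2*v - 2*q*v^2 - v^3)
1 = 1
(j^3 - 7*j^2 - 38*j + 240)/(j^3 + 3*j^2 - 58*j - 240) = (j - 5)/(j + 5)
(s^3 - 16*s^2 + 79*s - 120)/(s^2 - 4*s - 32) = (s^2 - 8*s + 15)/(s + 4)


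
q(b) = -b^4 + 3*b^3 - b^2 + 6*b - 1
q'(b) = -4*b^3 + 9*b^2 - 2*b + 6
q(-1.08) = -13.79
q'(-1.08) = 23.70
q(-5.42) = -1403.53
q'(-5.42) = 918.11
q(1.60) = 11.77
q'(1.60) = 9.46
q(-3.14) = -219.79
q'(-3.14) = 224.85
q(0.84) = 4.61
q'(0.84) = 8.30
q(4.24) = -88.06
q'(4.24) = -145.58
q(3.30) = -2.87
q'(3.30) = -46.34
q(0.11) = -0.35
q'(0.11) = 5.88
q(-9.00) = -8884.00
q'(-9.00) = 3669.00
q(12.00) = -15625.00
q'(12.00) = -5634.00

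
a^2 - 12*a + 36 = (a - 6)^2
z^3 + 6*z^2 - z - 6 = (z - 1)*(z + 1)*(z + 6)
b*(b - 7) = b^2 - 7*b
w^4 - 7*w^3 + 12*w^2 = w^2*(w - 4)*(w - 3)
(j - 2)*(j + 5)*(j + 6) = j^3 + 9*j^2 + 8*j - 60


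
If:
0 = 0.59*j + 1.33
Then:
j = -2.25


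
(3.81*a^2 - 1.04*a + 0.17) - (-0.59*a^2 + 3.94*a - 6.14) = 4.4*a^2 - 4.98*a + 6.31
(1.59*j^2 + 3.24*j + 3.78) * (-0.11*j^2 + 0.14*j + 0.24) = -0.1749*j^4 - 0.1338*j^3 + 0.4194*j^2 + 1.3068*j + 0.9072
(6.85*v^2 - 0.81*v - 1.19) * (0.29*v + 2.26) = 1.9865*v^3 + 15.2461*v^2 - 2.1757*v - 2.6894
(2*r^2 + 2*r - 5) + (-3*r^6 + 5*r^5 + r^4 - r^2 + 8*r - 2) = -3*r^6 + 5*r^5 + r^4 + r^2 + 10*r - 7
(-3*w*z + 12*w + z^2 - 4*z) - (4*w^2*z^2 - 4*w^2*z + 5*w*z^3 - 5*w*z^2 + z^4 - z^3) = -4*w^2*z^2 + 4*w^2*z - 5*w*z^3 + 5*w*z^2 - 3*w*z + 12*w - z^4 + z^3 + z^2 - 4*z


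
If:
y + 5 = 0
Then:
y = -5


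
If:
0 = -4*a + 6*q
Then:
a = 3*q/2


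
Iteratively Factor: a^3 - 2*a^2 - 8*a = (a - 4)*(a^2 + 2*a) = a*(a - 4)*(a + 2)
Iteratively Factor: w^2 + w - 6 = (w + 3)*(w - 2)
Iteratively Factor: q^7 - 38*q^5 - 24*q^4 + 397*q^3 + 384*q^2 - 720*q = (q - 1)*(q^6 + q^5 - 37*q^4 - 61*q^3 + 336*q^2 + 720*q) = q*(q - 1)*(q^5 + q^4 - 37*q^3 - 61*q^2 + 336*q + 720) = q*(q - 1)*(q + 3)*(q^4 - 2*q^3 - 31*q^2 + 32*q + 240) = q*(q - 5)*(q - 1)*(q + 3)*(q^3 + 3*q^2 - 16*q - 48) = q*(q - 5)*(q - 1)*(q + 3)^2*(q^2 - 16) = q*(q - 5)*(q - 4)*(q - 1)*(q + 3)^2*(q + 4)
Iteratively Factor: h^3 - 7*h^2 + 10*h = (h - 5)*(h^2 - 2*h) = h*(h - 5)*(h - 2)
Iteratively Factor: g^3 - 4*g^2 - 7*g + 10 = (g - 1)*(g^2 - 3*g - 10) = (g - 1)*(g + 2)*(g - 5)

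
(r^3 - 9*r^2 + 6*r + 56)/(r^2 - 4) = (r^2 - 11*r + 28)/(r - 2)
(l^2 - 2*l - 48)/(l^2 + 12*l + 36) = (l - 8)/(l + 6)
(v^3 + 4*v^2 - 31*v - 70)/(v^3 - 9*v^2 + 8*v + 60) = (v + 7)/(v - 6)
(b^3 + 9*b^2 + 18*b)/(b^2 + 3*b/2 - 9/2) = 2*b*(b + 6)/(2*b - 3)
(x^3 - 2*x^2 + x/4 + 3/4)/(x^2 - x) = x - 1 - 3/(4*x)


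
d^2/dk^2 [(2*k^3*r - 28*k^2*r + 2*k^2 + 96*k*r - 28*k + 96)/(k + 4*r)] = 4*(k^3*r + 12*k^2*r^2 + 48*k*r^3 - 224*r^3 - 176*r^2 + 56*r + 48)/(k^3 + 12*k^2*r + 48*k*r^2 + 64*r^3)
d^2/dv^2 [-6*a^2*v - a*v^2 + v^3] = -2*a + 6*v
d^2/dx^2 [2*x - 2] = 0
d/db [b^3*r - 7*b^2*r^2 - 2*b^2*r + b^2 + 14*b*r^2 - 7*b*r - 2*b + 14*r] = 3*b^2*r - 14*b*r^2 - 4*b*r + 2*b + 14*r^2 - 7*r - 2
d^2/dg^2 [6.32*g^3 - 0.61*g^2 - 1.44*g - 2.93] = 37.92*g - 1.22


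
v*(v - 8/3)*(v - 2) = v^3 - 14*v^2/3 + 16*v/3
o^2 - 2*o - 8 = (o - 4)*(o + 2)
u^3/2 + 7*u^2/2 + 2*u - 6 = (u/2 + 1)*(u - 1)*(u + 6)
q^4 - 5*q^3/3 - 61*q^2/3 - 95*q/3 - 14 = (q - 6)*(q + 1)^2*(q + 7/3)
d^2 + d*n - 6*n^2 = (d - 2*n)*(d + 3*n)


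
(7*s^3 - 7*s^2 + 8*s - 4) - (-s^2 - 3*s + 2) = 7*s^3 - 6*s^2 + 11*s - 6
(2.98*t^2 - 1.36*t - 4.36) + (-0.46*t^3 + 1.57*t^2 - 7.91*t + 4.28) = -0.46*t^3 + 4.55*t^2 - 9.27*t - 0.0800000000000001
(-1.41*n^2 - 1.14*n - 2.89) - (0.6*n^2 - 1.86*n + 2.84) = -2.01*n^2 + 0.72*n - 5.73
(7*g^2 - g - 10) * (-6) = -42*g^2 + 6*g + 60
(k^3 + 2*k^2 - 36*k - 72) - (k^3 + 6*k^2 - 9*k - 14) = -4*k^2 - 27*k - 58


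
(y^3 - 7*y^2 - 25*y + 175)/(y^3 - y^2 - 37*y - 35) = (y - 5)/(y + 1)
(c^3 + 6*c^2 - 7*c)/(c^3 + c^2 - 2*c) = (c + 7)/(c + 2)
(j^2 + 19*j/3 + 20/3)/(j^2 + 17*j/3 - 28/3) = (3*j^2 + 19*j + 20)/(3*j^2 + 17*j - 28)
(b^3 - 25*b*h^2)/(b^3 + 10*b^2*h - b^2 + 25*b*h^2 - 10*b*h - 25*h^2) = b*(b - 5*h)/(b^2 + 5*b*h - b - 5*h)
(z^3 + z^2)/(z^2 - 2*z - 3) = z^2/(z - 3)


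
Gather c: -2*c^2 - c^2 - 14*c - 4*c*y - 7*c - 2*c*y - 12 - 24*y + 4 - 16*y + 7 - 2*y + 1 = -3*c^2 + c*(-6*y - 21) - 42*y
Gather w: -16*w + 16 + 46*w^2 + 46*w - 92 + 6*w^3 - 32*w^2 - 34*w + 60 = 6*w^3 + 14*w^2 - 4*w - 16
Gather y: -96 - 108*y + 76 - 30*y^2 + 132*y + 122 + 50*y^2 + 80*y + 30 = 20*y^2 + 104*y + 132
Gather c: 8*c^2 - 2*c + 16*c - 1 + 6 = 8*c^2 + 14*c + 5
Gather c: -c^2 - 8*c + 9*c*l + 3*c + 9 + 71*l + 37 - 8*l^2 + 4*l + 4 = -c^2 + c*(9*l - 5) - 8*l^2 + 75*l + 50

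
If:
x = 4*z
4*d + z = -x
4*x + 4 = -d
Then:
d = 20/59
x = -64/59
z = -16/59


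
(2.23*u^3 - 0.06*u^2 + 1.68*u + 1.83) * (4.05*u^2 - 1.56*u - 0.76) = 9.0315*u^5 - 3.7218*u^4 + 5.2028*u^3 + 4.8363*u^2 - 4.1316*u - 1.3908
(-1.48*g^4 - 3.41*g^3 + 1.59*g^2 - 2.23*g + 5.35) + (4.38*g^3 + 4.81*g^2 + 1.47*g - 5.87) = -1.48*g^4 + 0.97*g^3 + 6.4*g^2 - 0.76*g - 0.52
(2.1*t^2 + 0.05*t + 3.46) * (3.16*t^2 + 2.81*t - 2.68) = 6.636*t^4 + 6.059*t^3 + 5.4461*t^2 + 9.5886*t - 9.2728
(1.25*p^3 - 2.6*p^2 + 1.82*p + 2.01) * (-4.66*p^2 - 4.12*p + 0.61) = -5.825*p^5 + 6.966*p^4 + 2.9933*p^3 - 18.451*p^2 - 7.171*p + 1.2261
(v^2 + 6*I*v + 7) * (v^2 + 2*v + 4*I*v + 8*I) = v^4 + 2*v^3 + 10*I*v^3 - 17*v^2 + 20*I*v^2 - 34*v + 28*I*v + 56*I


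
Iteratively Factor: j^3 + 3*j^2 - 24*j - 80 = (j + 4)*(j^2 - j - 20) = (j - 5)*(j + 4)*(j + 4)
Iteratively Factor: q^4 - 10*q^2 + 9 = (q + 3)*(q^3 - 3*q^2 - q + 3) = (q + 1)*(q + 3)*(q^2 - 4*q + 3) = (q - 3)*(q + 1)*(q + 3)*(q - 1)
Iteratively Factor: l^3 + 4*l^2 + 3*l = (l + 3)*(l^2 + l) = l*(l + 3)*(l + 1)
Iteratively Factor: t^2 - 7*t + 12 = (t - 3)*(t - 4)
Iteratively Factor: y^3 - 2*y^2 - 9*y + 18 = (y - 3)*(y^2 + y - 6) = (y - 3)*(y - 2)*(y + 3)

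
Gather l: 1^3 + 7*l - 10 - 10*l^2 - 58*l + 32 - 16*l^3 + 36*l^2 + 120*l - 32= -16*l^3 + 26*l^2 + 69*l - 9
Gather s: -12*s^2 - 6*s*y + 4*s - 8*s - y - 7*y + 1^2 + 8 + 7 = -12*s^2 + s*(-6*y - 4) - 8*y + 16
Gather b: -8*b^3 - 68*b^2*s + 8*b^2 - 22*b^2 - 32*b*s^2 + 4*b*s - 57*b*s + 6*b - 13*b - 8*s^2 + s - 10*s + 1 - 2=-8*b^3 + b^2*(-68*s - 14) + b*(-32*s^2 - 53*s - 7) - 8*s^2 - 9*s - 1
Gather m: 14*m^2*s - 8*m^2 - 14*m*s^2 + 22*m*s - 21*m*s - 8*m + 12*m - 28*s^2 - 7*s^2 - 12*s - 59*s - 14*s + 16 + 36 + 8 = m^2*(14*s - 8) + m*(-14*s^2 + s + 4) - 35*s^2 - 85*s + 60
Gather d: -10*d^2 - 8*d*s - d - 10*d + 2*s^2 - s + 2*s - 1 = -10*d^2 + d*(-8*s - 11) + 2*s^2 + s - 1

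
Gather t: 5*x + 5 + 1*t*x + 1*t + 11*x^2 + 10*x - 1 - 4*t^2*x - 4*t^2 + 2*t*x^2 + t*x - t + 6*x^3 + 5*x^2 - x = t^2*(-4*x - 4) + t*(2*x^2 + 2*x) + 6*x^3 + 16*x^2 + 14*x + 4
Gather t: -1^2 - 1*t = -t - 1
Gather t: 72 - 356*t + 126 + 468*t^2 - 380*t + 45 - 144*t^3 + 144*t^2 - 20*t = -144*t^3 + 612*t^2 - 756*t + 243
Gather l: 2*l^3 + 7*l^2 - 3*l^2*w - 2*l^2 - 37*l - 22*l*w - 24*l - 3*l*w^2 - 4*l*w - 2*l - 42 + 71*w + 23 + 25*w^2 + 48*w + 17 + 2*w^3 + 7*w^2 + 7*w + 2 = 2*l^3 + l^2*(5 - 3*w) + l*(-3*w^2 - 26*w - 63) + 2*w^3 + 32*w^2 + 126*w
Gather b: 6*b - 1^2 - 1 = 6*b - 2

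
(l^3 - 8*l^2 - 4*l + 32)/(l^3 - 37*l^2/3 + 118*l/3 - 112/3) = 3*(l + 2)/(3*l - 7)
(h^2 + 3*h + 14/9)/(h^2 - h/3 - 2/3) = (h + 7/3)/(h - 1)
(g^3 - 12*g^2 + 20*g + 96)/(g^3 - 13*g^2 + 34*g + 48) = (g + 2)/(g + 1)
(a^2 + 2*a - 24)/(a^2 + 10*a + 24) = (a - 4)/(a + 4)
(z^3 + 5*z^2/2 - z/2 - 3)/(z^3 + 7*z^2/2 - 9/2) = (z + 2)/(z + 3)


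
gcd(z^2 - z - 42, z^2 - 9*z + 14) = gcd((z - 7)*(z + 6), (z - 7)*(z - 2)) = z - 7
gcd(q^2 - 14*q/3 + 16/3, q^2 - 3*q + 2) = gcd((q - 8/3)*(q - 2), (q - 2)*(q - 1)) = q - 2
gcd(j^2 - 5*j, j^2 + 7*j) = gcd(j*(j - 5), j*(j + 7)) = j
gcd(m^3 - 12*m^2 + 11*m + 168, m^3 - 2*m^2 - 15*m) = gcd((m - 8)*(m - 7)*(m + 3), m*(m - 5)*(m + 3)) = m + 3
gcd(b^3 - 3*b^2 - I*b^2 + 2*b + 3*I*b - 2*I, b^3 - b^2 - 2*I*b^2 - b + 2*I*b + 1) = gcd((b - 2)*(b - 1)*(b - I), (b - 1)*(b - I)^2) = b^2 + b*(-1 - I) + I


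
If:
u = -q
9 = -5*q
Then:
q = -9/5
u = 9/5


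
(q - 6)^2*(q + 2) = q^3 - 10*q^2 + 12*q + 72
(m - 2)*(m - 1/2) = m^2 - 5*m/2 + 1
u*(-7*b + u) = -7*b*u + u^2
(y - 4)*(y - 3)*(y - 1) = y^3 - 8*y^2 + 19*y - 12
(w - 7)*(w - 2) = w^2 - 9*w + 14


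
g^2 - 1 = (g - 1)*(g + 1)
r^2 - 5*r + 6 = (r - 3)*(r - 2)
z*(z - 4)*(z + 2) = z^3 - 2*z^2 - 8*z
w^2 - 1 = (w - 1)*(w + 1)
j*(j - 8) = j^2 - 8*j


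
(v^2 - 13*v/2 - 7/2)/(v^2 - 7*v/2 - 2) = (v - 7)/(v - 4)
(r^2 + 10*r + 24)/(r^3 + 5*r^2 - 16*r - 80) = (r + 6)/(r^2 + r - 20)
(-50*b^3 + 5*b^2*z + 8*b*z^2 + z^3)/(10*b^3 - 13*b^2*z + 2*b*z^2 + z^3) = (5*b + z)/(-b + z)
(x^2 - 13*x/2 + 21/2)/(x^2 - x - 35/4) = 2*(x - 3)/(2*x + 5)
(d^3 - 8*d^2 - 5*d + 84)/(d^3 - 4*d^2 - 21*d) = (d - 4)/d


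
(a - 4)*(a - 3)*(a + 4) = a^3 - 3*a^2 - 16*a + 48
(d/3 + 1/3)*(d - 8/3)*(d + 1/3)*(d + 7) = d^4/3 + 17*d^3/9 - 113*d^2/27 - 211*d/27 - 56/27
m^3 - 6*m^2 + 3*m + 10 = (m - 5)*(m - 2)*(m + 1)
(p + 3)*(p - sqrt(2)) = p^2 - sqrt(2)*p + 3*p - 3*sqrt(2)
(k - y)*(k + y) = k^2 - y^2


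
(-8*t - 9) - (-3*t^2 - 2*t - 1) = 3*t^2 - 6*t - 8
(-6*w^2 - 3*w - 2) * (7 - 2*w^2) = 12*w^4 + 6*w^3 - 38*w^2 - 21*w - 14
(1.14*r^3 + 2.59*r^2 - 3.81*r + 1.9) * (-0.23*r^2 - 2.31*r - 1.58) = -0.2622*r^5 - 3.2291*r^4 - 6.9078*r^3 + 4.2719*r^2 + 1.6308*r - 3.002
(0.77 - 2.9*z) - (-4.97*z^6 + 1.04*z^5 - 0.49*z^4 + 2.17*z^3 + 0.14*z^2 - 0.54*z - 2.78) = 4.97*z^6 - 1.04*z^5 + 0.49*z^4 - 2.17*z^3 - 0.14*z^2 - 2.36*z + 3.55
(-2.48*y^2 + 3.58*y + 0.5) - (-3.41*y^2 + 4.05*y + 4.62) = 0.93*y^2 - 0.47*y - 4.12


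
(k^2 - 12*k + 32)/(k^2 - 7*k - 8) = (k - 4)/(k + 1)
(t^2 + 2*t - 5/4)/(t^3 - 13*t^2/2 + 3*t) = (t + 5/2)/(t*(t - 6))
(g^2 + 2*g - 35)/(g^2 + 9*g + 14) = (g - 5)/(g + 2)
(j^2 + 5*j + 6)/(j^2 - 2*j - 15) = (j + 2)/(j - 5)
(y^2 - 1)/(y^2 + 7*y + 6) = (y - 1)/(y + 6)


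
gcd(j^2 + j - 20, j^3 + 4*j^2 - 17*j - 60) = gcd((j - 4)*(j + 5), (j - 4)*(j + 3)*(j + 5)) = j^2 + j - 20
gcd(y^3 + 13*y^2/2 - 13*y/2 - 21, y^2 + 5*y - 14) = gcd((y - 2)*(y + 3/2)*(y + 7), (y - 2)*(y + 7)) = y^2 + 5*y - 14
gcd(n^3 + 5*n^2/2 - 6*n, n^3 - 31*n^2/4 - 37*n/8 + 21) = n - 3/2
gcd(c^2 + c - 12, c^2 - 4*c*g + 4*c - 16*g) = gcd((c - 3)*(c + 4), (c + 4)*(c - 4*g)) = c + 4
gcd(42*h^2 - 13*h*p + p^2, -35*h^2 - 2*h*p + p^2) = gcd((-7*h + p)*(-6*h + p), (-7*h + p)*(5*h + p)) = -7*h + p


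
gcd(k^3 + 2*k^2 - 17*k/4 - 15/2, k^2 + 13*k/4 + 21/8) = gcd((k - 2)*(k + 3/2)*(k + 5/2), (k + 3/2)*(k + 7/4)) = k + 3/2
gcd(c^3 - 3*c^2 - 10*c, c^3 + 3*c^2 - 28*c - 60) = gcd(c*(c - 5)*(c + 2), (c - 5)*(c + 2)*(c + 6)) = c^2 - 3*c - 10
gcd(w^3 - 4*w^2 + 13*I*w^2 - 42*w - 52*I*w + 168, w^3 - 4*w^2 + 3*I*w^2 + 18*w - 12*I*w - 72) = w^2 + w*(-4 + 6*I) - 24*I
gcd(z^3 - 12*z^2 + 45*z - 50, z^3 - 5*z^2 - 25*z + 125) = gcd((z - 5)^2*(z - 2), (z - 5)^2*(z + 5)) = z^2 - 10*z + 25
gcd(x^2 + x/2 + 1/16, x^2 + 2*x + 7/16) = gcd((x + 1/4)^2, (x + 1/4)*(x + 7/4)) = x + 1/4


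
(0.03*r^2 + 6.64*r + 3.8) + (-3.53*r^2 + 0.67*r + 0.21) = -3.5*r^2 + 7.31*r + 4.01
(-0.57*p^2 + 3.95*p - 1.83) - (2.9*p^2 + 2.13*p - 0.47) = -3.47*p^2 + 1.82*p - 1.36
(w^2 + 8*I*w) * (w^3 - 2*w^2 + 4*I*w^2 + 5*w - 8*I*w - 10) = w^5 - 2*w^4 + 12*I*w^4 - 27*w^3 - 24*I*w^3 + 54*w^2 + 40*I*w^2 - 80*I*w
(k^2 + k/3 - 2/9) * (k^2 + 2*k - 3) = k^4 + 7*k^3/3 - 23*k^2/9 - 13*k/9 + 2/3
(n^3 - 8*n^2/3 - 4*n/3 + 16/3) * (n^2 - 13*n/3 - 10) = n^5 - 7*n^4 + 2*n^3/9 + 340*n^2/9 - 88*n/9 - 160/3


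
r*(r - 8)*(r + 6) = r^3 - 2*r^2 - 48*r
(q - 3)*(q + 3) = q^2 - 9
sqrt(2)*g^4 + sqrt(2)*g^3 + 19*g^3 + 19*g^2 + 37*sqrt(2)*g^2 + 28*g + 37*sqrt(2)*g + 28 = (g + 1)*(g + 2*sqrt(2))*(g + 7*sqrt(2))*(sqrt(2)*g + 1)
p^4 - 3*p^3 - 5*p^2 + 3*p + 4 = (p - 4)*(p - 1)*(p + 1)^2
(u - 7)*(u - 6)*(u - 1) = u^3 - 14*u^2 + 55*u - 42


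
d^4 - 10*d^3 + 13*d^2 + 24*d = d*(d - 8)*(d - 3)*(d + 1)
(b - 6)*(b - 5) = b^2 - 11*b + 30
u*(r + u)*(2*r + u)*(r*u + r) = 2*r^3*u^2 + 2*r^3*u + 3*r^2*u^3 + 3*r^2*u^2 + r*u^4 + r*u^3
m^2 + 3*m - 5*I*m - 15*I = (m + 3)*(m - 5*I)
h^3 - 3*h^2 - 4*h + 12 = (h - 3)*(h - 2)*(h + 2)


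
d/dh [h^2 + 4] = 2*h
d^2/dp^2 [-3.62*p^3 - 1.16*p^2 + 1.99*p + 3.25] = -21.72*p - 2.32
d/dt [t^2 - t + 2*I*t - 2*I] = 2*t - 1 + 2*I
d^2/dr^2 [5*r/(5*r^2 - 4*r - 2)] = 10*(-4*r*(5*r - 2)^2 + (4 - 15*r)*(-5*r^2 + 4*r + 2))/(-5*r^2 + 4*r + 2)^3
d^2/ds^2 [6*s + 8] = 0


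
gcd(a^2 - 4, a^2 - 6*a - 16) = a + 2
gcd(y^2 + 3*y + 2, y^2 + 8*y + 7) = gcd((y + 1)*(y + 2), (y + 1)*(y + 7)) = y + 1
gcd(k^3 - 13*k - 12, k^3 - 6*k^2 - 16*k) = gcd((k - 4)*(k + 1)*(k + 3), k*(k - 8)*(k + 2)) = 1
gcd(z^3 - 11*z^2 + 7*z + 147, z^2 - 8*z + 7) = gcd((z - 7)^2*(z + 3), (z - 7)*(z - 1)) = z - 7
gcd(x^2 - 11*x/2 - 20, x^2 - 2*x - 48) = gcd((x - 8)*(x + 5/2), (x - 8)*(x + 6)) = x - 8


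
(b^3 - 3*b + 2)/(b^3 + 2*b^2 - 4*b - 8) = (b^2 - 2*b + 1)/(b^2 - 4)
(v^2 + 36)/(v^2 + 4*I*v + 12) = (v - 6*I)/(v - 2*I)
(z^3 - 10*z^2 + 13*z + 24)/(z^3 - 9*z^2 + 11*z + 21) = (z - 8)/(z - 7)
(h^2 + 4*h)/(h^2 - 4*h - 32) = h/(h - 8)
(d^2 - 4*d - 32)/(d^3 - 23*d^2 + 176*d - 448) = (d + 4)/(d^2 - 15*d + 56)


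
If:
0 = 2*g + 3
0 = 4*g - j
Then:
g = -3/2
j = -6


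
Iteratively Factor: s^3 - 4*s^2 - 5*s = (s - 5)*(s^2 + s) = (s - 5)*(s + 1)*(s)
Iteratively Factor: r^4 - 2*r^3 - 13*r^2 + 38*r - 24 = (r - 3)*(r^3 + r^2 - 10*r + 8) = (r - 3)*(r + 4)*(r^2 - 3*r + 2) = (r - 3)*(r - 2)*(r + 4)*(r - 1)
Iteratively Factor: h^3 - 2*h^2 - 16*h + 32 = (h - 4)*(h^2 + 2*h - 8) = (h - 4)*(h - 2)*(h + 4)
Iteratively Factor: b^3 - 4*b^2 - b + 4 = (b + 1)*(b^2 - 5*b + 4) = (b - 4)*(b + 1)*(b - 1)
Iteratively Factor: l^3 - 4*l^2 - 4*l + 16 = (l + 2)*(l^2 - 6*l + 8) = (l - 2)*(l + 2)*(l - 4)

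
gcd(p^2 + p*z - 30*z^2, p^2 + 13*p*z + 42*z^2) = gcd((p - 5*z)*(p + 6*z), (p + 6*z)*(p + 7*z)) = p + 6*z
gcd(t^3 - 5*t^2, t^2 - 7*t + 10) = t - 5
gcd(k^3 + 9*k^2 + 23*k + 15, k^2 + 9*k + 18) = k + 3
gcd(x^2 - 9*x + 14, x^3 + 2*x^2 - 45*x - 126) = x - 7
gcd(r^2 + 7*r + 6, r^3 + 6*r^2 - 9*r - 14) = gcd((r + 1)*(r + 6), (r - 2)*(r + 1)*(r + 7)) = r + 1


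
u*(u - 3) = u^2 - 3*u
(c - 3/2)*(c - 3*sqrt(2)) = c^2 - 3*sqrt(2)*c - 3*c/2 + 9*sqrt(2)/2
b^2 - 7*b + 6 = (b - 6)*(b - 1)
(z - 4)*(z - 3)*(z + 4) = z^3 - 3*z^2 - 16*z + 48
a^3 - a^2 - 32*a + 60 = (a - 5)*(a - 2)*(a + 6)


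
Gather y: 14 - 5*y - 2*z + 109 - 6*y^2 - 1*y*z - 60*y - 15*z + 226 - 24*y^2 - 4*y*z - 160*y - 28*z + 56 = -30*y^2 + y*(-5*z - 225) - 45*z + 405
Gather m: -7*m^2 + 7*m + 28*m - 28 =-7*m^2 + 35*m - 28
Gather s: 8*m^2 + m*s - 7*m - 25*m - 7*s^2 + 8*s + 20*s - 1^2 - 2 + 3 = 8*m^2 - 32*m - 7*s^2 + s*(m + 28)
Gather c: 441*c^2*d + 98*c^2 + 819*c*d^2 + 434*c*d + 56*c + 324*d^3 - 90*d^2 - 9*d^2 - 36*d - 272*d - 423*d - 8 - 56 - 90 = c^2*(441*d + 98) + c*(819*d^2 + 434*d + 56) + 324*d^3 - 99*d^2 - 731*d - 154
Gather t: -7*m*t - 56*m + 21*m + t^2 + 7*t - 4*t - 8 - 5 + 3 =-35*m + t^2 + t*(3 - 7*m) - 10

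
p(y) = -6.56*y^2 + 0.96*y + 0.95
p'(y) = 0.96 - 13.12*y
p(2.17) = -27.86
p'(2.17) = -27.51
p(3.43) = -72.93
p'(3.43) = -44.04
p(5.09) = -164.12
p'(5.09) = -65.82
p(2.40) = -34.53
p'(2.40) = -30.53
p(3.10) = -59.12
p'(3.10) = -39.71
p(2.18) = -28.13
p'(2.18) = -27.64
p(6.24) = -248.49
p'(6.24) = -80.91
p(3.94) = -97.10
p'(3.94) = -50.73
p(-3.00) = -60.97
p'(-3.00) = 40.32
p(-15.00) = -1489.45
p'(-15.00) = 197.76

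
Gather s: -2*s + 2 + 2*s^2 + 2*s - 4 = 2*s^2 - 2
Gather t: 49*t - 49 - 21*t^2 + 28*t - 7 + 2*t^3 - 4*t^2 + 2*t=2*t^3 - 25*t^2 + 79*t - 56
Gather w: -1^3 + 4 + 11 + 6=20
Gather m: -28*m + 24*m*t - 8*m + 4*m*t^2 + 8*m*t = m*(4*t^2 + 32*t - 36)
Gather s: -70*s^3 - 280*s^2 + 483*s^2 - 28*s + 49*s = -70*s^3 + 203*s^2 + 21*s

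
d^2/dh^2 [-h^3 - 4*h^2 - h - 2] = -6*h - 8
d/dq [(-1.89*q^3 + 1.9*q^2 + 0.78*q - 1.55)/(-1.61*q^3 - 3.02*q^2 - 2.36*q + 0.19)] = (8.7668*q^4 + 11.4324*q^3 - 10.6922*q^2 - 8.64*q - 3.5098)/(2.5921*q^6 + 9.7244*q^5 + 16.7196*q^4 + 13.6426*q^3 + 4.422*q^2 - 0.8968*q + 0.0361)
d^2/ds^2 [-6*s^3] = -36*s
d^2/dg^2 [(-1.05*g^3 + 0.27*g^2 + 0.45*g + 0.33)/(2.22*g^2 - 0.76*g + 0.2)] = (7.105427357601e-15*g^5 - 3.5527136788005e-15*g^4 + 5.066088*g^3 + 9.996552*g^2 - 4.791456*g + 0.246576)/(10.941048*g^6 - 11.236752*g^5 + 6.803856*g^4 - 2.463616*g^3 + 0.61296*g^2 - 0.0912*g + 0.008)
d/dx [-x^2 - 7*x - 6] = -2*x - 7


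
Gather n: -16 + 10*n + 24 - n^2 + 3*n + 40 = -n^2 + 13*n + 48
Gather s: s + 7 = s + 7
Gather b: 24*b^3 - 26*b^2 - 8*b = 24*b^3 - 26*b^2 - 8*b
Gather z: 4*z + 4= 4*z + 4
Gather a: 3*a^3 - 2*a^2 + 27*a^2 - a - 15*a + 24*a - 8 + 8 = 3*a^3 + 25*a^2 + 8*a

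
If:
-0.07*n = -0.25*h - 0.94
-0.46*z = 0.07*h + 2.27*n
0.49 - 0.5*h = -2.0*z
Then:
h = -3.66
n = 0.35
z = -1.16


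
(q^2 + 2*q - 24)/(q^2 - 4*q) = (q + 6)/q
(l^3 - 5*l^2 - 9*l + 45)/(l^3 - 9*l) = (l - 5)/l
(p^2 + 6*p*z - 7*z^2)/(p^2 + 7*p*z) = (p - z)/p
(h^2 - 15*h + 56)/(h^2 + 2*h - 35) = (h^2 - 15*h + 56)/(h^2 + 2*h - 35)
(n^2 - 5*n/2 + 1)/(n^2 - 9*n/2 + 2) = (n - 2)/(n - 4)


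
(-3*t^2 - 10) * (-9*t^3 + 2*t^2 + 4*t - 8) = 27*t^5 - 6*t^4 + 78*t^3 + 4*t^2 - 40*t + 80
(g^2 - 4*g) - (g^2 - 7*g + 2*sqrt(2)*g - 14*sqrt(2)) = -2*sqrt(2)*g + 3*g + 14*sqrt(2)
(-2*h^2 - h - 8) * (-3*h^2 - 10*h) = 6*h^4 + 23*h^3 + 34*h^2 + 80*h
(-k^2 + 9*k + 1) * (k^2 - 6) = -k^4 + 9*k^3 + 7*k^2 - 54*k - 6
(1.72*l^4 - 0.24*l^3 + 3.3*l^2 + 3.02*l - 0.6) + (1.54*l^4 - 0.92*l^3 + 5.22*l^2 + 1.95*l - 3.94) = 3.26*l^4 - 1.16*l^3 + 8.52*l^2 + 4.97*l - 4.54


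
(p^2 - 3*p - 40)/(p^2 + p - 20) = (p - 8)/(p - 4)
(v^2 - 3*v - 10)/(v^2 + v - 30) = (v + 2)/(v + 6)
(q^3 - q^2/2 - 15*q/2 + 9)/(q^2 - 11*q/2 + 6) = (q^2 + q - 6)/(q - 4)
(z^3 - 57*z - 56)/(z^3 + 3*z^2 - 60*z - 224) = (z + 1)/(z + 4)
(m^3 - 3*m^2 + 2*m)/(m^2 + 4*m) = (m^2 - 3*m + 2)/(m + 4)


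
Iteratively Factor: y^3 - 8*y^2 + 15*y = (y - 5)*(y^2 - 3*y) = (y - 5)*(y - 3)*(y)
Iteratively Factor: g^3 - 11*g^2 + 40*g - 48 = (g - 4)*(g^2 - 7*g + 12) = (g - 4)^2*(g - 3)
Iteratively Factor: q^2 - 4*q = (q)*(q - 4)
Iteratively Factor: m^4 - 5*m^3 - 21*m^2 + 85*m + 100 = (m - 5)*(m^3 - 21*m - 20) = (m - 5)*(m + 1)*(m^2 - m - 20) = (m - 5)^2*(m + 1)*(m + 4)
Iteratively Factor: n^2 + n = (n + 1)*(n)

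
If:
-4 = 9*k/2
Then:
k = -8/9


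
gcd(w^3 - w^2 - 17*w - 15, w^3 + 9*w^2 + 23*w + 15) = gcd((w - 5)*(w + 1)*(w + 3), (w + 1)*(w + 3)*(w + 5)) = w^2 + 4*w + 3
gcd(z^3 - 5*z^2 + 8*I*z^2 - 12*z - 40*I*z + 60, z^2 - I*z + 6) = z + 2*I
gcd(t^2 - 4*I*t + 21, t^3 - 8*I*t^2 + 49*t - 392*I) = t - 7*I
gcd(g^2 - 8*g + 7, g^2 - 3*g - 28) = g - 7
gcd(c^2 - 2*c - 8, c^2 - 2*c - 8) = c^2 - 2*c - 8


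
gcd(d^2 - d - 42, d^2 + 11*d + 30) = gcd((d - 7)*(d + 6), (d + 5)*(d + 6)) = d + 6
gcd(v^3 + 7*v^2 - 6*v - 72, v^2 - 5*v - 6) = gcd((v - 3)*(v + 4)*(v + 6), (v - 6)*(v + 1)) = 1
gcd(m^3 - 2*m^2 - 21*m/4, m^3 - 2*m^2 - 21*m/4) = m^3 - 2*m^2 - 21*m/4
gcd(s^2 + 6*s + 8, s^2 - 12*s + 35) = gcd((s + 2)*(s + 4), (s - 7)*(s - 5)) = 1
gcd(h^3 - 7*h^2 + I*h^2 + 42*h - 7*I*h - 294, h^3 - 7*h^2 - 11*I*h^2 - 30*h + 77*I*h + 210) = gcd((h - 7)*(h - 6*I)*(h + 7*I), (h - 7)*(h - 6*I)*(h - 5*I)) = h^2 + h*(-7 - 6*I) + 42*I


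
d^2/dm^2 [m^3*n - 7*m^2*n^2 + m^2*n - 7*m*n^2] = 2*n*(3*m - 7*n + 1)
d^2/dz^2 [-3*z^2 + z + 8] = -6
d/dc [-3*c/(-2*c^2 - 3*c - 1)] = 3*(1 - 2*c^2)/(4*c^4 + 12*c^3 + 13*c^2 + 6*c + 1)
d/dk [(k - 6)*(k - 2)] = 2*k - 8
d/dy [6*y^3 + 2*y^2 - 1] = 2*y*(9*y + 2)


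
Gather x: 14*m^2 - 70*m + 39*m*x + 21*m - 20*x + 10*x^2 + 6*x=14*m^2 - 49*m + 10*x^2 + x*(39*m - 14)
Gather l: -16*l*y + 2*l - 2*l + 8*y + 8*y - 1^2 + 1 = -16*l*y + 16*y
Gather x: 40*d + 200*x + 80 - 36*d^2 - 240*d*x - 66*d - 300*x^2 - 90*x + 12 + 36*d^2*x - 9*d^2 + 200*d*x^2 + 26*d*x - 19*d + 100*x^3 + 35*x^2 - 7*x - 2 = -45*d^2 - 45*d + 100*x^3 + x^2*(200*d - 265) + x*(36*d^2 - 214*d + 103) + 90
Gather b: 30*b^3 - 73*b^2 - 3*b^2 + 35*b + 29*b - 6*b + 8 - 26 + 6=30*b^3 - 76*b^2 + 58*b - 12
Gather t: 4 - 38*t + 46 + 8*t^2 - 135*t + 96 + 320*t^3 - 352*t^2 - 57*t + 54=320*t^3 - 344*t^2 - 230*t + 200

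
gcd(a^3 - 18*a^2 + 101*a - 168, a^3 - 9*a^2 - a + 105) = a - 7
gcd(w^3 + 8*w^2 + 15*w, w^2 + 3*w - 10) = w + 5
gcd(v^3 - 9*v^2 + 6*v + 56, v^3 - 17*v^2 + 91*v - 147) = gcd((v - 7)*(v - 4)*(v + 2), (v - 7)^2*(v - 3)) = v - 7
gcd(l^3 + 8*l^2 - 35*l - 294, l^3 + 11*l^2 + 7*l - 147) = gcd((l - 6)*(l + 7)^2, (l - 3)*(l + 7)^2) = l^2 + 14*l + 49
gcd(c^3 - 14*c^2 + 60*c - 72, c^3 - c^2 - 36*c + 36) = c - 6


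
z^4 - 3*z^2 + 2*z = z*(z - 1)^2*(z + 2)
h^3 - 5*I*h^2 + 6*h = h*(h - 6*I)*(h + I)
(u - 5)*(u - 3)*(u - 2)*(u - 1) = u^4 - 11*u^3 + 41*u^2 - 61*u + 30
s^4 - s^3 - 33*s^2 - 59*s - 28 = (s - 7)*(s + 1)^2*(s + 4)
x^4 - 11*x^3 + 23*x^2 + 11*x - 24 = (x - 8)*(x - 3)*(x - 1)*(x + 1)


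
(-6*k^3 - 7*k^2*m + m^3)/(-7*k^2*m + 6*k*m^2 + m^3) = (-6*k^3 - 7*k^2*m + m^3)/(m*(-7*k^2 + 6*k*m + m^2))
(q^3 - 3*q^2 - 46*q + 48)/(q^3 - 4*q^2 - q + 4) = (q^2 - 2*q - 48)/(q^2 - 3*q - 4)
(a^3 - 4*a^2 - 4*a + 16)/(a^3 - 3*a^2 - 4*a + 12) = (a - 4)/(a - 3)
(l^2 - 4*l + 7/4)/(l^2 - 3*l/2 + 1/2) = (l - 7/2)/(l - 1)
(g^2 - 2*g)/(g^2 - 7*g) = (g - 2)/(g - 7)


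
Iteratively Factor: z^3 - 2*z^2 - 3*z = (z)*(z^2 - 2*z - 3) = z*(z + 1)*(z - 3)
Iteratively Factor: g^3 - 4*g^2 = (g - 4)*(g^2) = g*(g - 4)*(g)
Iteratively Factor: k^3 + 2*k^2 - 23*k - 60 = (k + 3)*(k^2 - k - 20) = (k + 3)*(k + 4)*(k - 5)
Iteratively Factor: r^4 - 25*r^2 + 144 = (r + 4)*(r^3 - 4*r^2 - 9*r + 36) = (r + 3)*(r + 4)*(r^2 - 7*r + 12) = (r - 4)*(r + 3)*(r + 4)*(r - 3)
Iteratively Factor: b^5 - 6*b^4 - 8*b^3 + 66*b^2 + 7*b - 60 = (b - 4)*(b^4 - 2*b^3 - 16*b^2 + 2*b + 15) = (b - 5)*(b - 4)*(b^3 + 3*b^2 - b - 3) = (b - 5)*(b - 4)*(b - 1)*(b^2 + 4*b + 3) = (b - 5)*(b - 4)*(b - 1)*(b + 3)*(b + 1)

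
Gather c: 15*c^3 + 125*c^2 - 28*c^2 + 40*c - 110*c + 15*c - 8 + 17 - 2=15*c^3 + 97*c^2 - 55*c + 7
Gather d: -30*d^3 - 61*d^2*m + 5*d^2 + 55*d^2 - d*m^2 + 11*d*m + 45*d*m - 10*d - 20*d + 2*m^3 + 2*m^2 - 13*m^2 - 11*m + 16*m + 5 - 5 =-30*d^3 + d^2*(60 - 61*m) + d*(-m^2 + 56*m - 30) + 2*m^3 - 11*m^2 + 5*m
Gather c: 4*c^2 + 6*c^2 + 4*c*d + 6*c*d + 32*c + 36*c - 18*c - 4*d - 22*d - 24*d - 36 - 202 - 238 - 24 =10*c^2 + c*(10*d + 50) - 50*d - 500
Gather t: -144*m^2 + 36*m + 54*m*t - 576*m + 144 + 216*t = -144*m^2 - 540*m + t*(54*m + 216) + 144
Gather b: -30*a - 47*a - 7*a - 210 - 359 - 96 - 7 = -84*a - 672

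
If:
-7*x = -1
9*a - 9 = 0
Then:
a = 1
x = 1/7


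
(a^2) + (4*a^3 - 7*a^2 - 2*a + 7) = 4*a^3 - 6*a^2 - 2*a + 7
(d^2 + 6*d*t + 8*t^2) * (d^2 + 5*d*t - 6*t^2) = d^4 + 11*d^3*t + 32*d^2*t^2 + 4*d*t^3 - 48*t^4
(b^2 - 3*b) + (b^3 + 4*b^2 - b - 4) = b^3 + 5*b^2 - 4*b - 4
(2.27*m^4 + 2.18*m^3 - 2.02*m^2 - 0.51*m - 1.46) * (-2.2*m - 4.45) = -4.994*m^5 - 14.8975*m^4 - 5.257*m^3 + 10.111*m^2 + 5.4815*m + 6.497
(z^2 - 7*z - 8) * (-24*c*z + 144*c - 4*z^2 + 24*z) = -24*c*z^3 + 312*c*z^2 - 816*c*z - 1152*c - 4*z^4 + 52*z^3 - 136*z^2 - 192*z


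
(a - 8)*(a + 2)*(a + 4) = a^3 - 2*a^2 - 40*a - 64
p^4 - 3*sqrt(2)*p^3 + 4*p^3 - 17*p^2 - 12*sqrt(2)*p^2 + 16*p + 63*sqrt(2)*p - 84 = (p - 3)*(p + 7)*(p - 2*sqrt(2))*(p - sqrt(2))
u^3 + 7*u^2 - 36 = (u - 2)*(u + 3)*(u + 6)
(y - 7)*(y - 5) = y^2 - 12*y + 35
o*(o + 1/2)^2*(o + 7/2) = o^4 + 9*o^3/2 + 15*o^2/4 + 7*o/8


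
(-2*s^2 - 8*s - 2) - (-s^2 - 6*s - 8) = -s^2 - 2*s + 6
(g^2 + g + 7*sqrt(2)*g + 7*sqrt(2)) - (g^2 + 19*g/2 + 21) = -17*g/2 + 7*sqrt(2)*g - 21 + 7*sqrt(2)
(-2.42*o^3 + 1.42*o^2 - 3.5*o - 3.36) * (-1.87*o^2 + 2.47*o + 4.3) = 4.5254*o^5 - 8.6328*o^4 - 0.353599999999998*o^3 + 3.7442*o^2 - 23.3492*o - 14.448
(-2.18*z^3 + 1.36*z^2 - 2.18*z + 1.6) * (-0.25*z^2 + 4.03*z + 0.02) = 0.545*z^5 - 9.1254*z^4 + 5.9822*z^3 - 9.1582*z^2 + 6.4044*z + 0.032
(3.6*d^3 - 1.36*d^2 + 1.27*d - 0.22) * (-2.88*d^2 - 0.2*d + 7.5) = -10.368*d^5 + 3.1968*d^4 + 23.6144*d^3 - 9.8204*d^2 + 9.569*d - 1.65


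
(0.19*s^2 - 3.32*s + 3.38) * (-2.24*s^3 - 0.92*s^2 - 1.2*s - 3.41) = -0.4256*s^5 + 7.262*s^4 - 4.7448*s^3 + 0.2265*s^2 + 7.2652*s - 11.5258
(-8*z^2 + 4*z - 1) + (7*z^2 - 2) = -z^2 + 4*z - 3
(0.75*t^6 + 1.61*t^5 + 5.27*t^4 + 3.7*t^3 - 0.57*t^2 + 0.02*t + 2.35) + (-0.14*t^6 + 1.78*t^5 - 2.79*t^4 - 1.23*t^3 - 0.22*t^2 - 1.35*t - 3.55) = 0.61*t^6 + 3.39*t^5 + 2.48*t^4 + 2.47*t^3 - 0.79*t^2 - 1.33*t - 1.2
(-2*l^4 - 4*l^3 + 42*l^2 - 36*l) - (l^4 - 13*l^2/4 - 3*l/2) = -3*l^4 - 4*l^3 + 181*l^2/4 - 69*l/2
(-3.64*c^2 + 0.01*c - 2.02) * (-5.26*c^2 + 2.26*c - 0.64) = 19.1464*c^4 - 8.279*c^3 + 12.9774*c^2 - 4.5716*c + 1.2928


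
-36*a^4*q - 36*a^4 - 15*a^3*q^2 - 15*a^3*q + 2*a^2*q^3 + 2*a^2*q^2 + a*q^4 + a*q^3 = (-4*a + q)*(3*a + q)^2*(a*q + a)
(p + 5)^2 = p^2 + 10*p + 25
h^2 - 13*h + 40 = (h - 8)*(h - 5)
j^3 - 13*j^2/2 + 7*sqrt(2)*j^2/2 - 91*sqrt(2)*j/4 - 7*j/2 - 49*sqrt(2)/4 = (j - 7)*(j + 1/2)*(j + 7*sqrt(2)/2)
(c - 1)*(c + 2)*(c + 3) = c^3 + 4*c^2 + c - 6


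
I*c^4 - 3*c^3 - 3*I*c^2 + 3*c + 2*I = (c + 1)*(c + I)*(c + 2*I)*(I*c - I)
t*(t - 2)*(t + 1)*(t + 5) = t^4 + 4*t^3 - 7*t^2 - 10*t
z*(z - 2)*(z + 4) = z^3 + 2*z^2 - 8*z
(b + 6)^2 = b^2 + 12*b + 36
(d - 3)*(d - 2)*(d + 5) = d^3 - 19*d + 30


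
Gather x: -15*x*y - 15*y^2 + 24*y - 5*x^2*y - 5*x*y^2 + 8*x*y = -5*x^2*y + x*(-5*y^2 - 7*y) - 15*y^2 + 24*y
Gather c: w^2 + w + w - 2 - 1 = w^2 + 2*w - 3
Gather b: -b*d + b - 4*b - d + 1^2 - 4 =b*(-d - 3) - d - 3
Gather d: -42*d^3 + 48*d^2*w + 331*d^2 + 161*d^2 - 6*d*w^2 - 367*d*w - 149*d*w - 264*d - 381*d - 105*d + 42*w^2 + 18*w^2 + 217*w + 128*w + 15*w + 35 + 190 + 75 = -42*d^3 + d^2*(48*w + 492) + d*(-6*w^2 - 516*w - 750) + 60*w^2 + 360*w + 300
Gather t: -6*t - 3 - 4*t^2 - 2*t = -4*t^2 - 8*t - 3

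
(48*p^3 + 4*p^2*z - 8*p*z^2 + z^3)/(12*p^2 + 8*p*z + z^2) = (24*p^2 - 10*p*z + z^2)/(6*p + z)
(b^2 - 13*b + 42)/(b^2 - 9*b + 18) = (b - 7)/(b - 3)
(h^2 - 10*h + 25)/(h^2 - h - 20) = (h - 5)/(h + 4)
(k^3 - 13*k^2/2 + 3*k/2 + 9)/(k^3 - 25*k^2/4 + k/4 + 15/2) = 2*(2*k - 3)/(4*k - 5)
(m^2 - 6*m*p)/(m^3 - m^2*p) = (m - 6*p)/(m*(m - p))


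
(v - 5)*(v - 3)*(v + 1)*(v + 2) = v^4 - 5*v^3 - 7*v^2 + 29*v + 30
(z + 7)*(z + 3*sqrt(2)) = z^2 + 3*sqrt(2)*z + 7*z + 21*sqrt(2)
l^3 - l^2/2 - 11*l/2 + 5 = (l - 2)*(l - 1)*(l + 5/2)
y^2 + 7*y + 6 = (y + 1)*(y + 6)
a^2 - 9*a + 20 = (a - 5)*(a - 4)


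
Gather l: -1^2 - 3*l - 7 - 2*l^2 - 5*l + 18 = -2*l^2 - 8*l + 10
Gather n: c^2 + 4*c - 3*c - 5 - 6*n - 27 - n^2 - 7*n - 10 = c^2 + c - n^2 - 13*n - 42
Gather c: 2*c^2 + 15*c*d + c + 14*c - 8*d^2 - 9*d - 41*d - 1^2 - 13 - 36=2*c^2 + c*(15*d + 15) - 8*d^2 - 50*d - 50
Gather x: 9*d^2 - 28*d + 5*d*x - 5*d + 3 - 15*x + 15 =9*d^2 - 33*d + x*(5*d - 15) + 18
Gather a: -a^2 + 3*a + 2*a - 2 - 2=-a^2 + 5*a - 4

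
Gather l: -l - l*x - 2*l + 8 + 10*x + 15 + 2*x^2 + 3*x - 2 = l*(-x - 3) + 2*x^2 + 13*x + 21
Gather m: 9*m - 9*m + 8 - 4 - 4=0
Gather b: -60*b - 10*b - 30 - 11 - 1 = -70*b - 42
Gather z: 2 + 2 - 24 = -20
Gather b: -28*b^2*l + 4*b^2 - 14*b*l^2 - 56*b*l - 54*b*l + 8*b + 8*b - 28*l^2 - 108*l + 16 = b^2*(4 - 28*l) + b*(-14*l^2 - 110*l + 16) - 28*l^2 - 108*l + 16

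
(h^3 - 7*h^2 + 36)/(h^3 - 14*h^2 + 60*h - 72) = (h^2 - h - 6)/(h^2 - 8*h + 12)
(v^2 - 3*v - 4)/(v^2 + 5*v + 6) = (v^2 - 3*v - 4)/(v^2 + 5*v + 6)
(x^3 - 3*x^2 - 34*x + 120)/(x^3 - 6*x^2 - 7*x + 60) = (x + 6)/(x + 3)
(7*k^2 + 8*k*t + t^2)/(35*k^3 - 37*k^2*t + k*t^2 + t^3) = (k + t)/(5*k^2 - 6*k*t + t^2)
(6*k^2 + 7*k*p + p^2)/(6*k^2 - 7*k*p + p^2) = (6*k^2 + 7*k*p + p^2)/(6*k^2 - 7*k*p + p^2)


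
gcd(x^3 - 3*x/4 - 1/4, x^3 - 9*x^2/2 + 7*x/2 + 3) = x + 1/2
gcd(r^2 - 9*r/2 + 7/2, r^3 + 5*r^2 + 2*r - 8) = r - 1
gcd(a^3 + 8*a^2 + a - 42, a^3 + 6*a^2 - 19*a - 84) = a^2 + 10*a + 21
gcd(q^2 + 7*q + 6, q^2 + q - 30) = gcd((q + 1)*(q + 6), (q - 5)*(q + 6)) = q + 6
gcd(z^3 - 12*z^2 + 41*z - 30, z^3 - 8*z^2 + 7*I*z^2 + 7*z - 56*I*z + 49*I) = z - 1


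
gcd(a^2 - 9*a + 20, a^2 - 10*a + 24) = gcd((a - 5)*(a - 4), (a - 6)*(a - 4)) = a - 4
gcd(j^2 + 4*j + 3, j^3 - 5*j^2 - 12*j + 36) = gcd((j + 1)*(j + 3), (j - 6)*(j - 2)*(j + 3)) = j + 3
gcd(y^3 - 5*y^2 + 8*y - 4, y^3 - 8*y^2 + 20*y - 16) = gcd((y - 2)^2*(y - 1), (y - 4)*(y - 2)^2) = y^2 - 4*y + 4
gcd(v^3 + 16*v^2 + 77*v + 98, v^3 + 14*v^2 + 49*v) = v^2 + 14*v + 49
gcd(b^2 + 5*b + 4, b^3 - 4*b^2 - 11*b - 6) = b + 1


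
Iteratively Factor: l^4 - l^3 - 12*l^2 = (l + 3)*(l^3 - 4*l^2) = l*(l + 3)*(l^2 - 4*l) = l*(l - 4)*(l + 3)*(l)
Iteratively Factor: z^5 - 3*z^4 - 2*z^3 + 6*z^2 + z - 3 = (z + 1)*(z^4 - 4*z^3 + 2*z^2 + 4*z - 3) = (z - 3)*(z + 1)*(z^3 - z^2 - z + 1) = (z - 3)*(z + 1)^2*(z^2 - 2*z + 1) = (z - 3)*(z - 1)*(z + 1)^2*(z - 1)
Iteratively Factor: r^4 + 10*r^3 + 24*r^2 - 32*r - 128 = (r - 2)*(r^3 + 12*r^2 + 48*r + 64) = (r - 2)*(r + 4)*(r^2 + 8*r + 16) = (r - 2)*(r + 4)^2*(r + 4)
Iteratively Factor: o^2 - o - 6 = (o - 3)*(o + 2)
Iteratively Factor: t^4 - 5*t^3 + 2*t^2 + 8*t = (t - 4)*(t^3 - t^2 - 2*t) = (t - 4)*(t - 2)*(t^2 + t) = (t - 4)*(t - 2)*(t + 1)*(t)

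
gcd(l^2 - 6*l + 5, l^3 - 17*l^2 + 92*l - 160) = l - 5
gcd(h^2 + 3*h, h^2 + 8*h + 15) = h + 3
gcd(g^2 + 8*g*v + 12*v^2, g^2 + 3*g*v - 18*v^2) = g + 6*v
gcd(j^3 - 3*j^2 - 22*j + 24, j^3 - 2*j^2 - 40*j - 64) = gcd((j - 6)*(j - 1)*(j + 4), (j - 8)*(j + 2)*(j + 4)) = j + 4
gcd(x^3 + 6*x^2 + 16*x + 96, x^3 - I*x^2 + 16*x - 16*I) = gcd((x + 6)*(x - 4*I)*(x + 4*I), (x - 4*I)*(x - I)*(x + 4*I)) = x^2 + 16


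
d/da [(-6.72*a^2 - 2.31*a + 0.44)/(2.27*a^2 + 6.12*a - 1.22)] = (-35.8827*a^2 + 14.3992*a + 0.1254)/(5.1529*a^4 + 27.7848*a^3 + 31.9156*a^2 - 14.9328*a + 1.4884)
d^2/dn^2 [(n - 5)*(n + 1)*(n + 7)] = 6*n + 6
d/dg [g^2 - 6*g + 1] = 2*g - 6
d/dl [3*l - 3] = 3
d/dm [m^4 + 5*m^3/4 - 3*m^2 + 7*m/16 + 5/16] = 4*m^3 + 15*m^2/4 - 6*m + 7/16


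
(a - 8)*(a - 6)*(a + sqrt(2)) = a^3 - 14*a^2 + sqrt(2)*a^2 - 14*sqrt(2)*a + 48*a + 48*sqrt(2)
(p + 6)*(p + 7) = p^2 + 13*p + 42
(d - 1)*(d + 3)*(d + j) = d^3 + d^2*j + 2*d^2 + 2*d*j - 3*d - 3*j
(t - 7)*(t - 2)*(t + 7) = t^3 - 2*t^2 - 49*t + 98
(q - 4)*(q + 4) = q^2 - 16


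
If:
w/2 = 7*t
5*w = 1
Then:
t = 1/70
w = 1/5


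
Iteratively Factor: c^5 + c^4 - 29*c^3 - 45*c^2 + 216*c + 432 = (c + 3)*(c^4 - 2*c^3 - 23*c^2 + 24*c + 144) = (c - 4)*(c + 3)*(c^3 + 2*c^2 - 15*c - 36) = (c - 4)*(c + 3)^2*(c^2 - c - 12) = (c - 4)*(c + 3)^3*(c - 4)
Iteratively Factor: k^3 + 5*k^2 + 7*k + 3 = (k + 3)*(k^2 + 2*k + 1) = (k + 1)*(k + 3)*(k + 1)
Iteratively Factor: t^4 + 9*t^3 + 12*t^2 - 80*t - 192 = (t + 4)*(t^3 + 5*t^2 - 8*t - 48) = (t - 3)*(t + 4)*(t^2 + 8*t + 16) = (t - 3)*(t + 4)^2*(t + 4)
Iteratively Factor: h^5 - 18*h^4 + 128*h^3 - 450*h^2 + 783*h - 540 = (h - 4)*(h^4 - 14*h^3 + 72*h^2 - 162*h + 135) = (h - 5)*(h - 4)*(h^3 - 9*h^2 + 27*h - 27) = (h - 5)*(h - 4)*(h - 3)*(h^2 - 6*h + 9) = (h - 5)*(h - 4)*(h - 3)^2*(h - 3)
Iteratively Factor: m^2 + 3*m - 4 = (m - 1)*(m + 4)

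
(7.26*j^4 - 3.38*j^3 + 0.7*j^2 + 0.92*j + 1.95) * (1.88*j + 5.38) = 13.6488*j^5 + 32.7044*j^4 - 16.8684*j^3 + 5.4956*j^2 + 8.6156*j + 10.491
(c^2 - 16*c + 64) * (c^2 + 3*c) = c^4 - 13*c^3 + 16*c^2 + 192*c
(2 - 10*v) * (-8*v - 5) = 80*v^2 + 34*v - 10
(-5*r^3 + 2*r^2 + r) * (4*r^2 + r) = -20*r^5 + 3*r^4 + 6*r^3 + r^2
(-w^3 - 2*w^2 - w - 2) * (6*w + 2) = -6*w^4 - 14*w^3 - 10*w^2 - 14*w - 4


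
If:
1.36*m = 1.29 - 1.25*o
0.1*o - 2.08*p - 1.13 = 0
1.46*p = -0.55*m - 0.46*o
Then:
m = -9.16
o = 11.00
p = -0.01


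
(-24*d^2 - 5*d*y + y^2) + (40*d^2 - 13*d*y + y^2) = 16*d^2 - 18*d*y + 2*y^2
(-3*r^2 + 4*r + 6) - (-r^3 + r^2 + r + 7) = r^3 - 4*r^2 + 3*r - 1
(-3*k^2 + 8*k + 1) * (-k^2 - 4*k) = 3*k^4 + 4*k^3 - 33*k^2 - 4*k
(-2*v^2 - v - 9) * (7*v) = -14*v^3 - 7*v^2 - 63*v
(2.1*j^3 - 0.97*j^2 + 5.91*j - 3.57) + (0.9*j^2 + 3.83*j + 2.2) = 2.1*j^3 - 0.07*j^2 + 9.74*j - 1.37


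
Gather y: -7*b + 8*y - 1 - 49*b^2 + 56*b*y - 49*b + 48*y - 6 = -49*b^2 - 56*b + y*(56*b + 56) - 7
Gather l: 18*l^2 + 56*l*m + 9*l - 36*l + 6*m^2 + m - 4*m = 18*l^2 + l*(56*m - 27) + 6*m^2 - 3*m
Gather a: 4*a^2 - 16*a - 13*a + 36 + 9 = 4*a^2 - 29*a + 45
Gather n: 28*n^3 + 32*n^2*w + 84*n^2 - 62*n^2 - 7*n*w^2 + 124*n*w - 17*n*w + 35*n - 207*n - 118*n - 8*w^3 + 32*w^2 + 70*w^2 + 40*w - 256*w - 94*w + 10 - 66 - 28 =28*n^3 + n^2*(32*w + 22) + n*(-7*w^2 + 107*w - 290) - 8*w^3 + 102*w^2 - 310*w - 84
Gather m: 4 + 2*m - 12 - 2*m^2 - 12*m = -2*m^2 - 10*m - 8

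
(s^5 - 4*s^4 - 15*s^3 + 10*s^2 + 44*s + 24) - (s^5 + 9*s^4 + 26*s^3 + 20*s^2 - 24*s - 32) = -13*s^4 - 41*s^3 - 10*s^2 + 68*s + 56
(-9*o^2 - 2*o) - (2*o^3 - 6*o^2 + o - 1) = -2*o^3 - 3*o^2 - 3*o + 1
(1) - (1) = 0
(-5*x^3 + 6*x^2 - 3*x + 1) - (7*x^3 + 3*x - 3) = -12*x^3 + 6*x^2 - 6*x + 4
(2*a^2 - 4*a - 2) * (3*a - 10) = 6*a^3 - 32*a^2 + 34*a + 20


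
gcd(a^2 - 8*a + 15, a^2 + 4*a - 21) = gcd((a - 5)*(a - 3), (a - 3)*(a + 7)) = a - 3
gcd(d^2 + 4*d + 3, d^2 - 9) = d + 3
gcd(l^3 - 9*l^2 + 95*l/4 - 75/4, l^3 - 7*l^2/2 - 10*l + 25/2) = l - 5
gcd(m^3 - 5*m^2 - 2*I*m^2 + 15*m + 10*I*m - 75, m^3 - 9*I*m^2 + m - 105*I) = m^2 - 2*I*m + 15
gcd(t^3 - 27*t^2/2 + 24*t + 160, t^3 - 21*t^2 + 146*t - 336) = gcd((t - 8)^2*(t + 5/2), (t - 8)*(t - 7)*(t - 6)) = t - 8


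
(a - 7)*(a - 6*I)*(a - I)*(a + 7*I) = a^4 - 7*a^3 + 43*a^2 - 301*a - 42*I*a + 294*I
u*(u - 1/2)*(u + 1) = u^3 + u^2/2 - u/2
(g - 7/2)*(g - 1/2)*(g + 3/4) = g^3 - 13*g^2/4 - 5*g/4 + 21/16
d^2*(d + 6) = d^3 + 6*d^2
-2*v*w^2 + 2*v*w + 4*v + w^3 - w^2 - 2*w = (-2*v + w)*(w - 2)*(w + 1)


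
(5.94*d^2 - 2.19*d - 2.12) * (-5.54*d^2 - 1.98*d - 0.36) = -32.9076*d^4 + 0.3714*d^3 + 13.9426*d^2 + 4.986*d + 0.7632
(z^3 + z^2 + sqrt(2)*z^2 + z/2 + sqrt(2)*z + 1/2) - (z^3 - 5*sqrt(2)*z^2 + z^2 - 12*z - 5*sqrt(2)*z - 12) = 6*sqrt(2)*z^2 + 6*sqrt(2)*z + 25*z/2 + 25/2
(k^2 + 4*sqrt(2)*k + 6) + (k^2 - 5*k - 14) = 2*k^2 - 5*k + 4*sqrt(2)*k - 8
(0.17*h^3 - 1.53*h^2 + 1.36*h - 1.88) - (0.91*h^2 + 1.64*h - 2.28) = 0.17*h^3 - 2.44*h^2 - 0.28*h + 0.4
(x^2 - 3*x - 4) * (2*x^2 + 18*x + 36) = 2*x^4 + 12*x^3 - 26*x^2 - 180*x - 144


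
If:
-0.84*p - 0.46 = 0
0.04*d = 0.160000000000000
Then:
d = 4.00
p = -0.55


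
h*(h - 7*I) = h^2 - 7*I*h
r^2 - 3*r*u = r*(r - 3*u)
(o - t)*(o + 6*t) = o^2 + 5*o*t - 6*t^2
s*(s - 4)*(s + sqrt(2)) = s^3 - 4*s^2 + sqrt(2)*s^2 - 4*sqrt(2)*s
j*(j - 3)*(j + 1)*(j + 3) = j^4 + j^3 - 9*j^2 - 9*j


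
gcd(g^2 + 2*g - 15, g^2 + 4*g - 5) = g + 5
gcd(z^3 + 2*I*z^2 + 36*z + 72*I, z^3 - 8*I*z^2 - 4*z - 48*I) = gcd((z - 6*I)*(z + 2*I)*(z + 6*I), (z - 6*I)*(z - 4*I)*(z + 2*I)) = z^2 - 4*I*z + 12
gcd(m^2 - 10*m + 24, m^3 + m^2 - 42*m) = m - 6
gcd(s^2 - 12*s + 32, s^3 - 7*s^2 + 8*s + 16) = s - 4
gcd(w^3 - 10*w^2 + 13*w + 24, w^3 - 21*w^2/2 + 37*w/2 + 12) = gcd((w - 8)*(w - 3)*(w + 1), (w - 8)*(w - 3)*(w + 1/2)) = w^2 - 11*w + 24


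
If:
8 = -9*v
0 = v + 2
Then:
No Solution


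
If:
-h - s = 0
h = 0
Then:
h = 0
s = 0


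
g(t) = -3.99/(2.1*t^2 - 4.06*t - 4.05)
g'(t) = -3.99*(4.06 - 4.2*t)/(2.1*t^2 - 4.06*t - 4.05)^2 = (16.758*t - 16.1994)/(-2.1*t^2 + 4.06*t + 4.05)^2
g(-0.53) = 3.05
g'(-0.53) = -14.65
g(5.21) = -0.13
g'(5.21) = 0.07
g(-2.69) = -0.18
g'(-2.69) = -0.13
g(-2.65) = -0.19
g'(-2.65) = -0.13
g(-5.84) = -0.04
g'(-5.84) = -0.01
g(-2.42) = -0.22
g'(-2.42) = -0.17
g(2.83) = -3.12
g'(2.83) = 19.09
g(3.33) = -0.70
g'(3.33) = 1.21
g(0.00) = 0.99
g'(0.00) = -0.99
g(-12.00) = -0.01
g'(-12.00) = -0.00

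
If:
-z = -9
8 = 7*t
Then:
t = 8/7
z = 9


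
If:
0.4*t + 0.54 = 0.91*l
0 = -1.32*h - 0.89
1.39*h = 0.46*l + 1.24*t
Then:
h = -0.67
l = 0.22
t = -0.84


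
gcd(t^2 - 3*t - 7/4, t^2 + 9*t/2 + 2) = t + 1/2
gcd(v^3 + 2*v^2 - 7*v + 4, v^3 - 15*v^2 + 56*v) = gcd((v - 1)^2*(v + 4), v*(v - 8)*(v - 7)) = 1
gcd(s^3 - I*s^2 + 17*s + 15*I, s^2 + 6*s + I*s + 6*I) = s + I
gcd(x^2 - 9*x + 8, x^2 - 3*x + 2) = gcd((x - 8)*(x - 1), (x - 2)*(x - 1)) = x - 1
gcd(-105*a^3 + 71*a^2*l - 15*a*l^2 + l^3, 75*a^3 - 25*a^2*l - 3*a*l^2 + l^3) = 15*a^2 - 8*a*l + l^2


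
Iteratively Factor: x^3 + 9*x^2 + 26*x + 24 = (x + 4)*(x^2 + 5*x + 6) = (x + 3)*(x + 4)*(x + 2)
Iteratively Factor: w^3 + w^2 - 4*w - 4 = (w - 2)*(w^2 + 3*w + 2) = (w - 2)*(w + 2)*(w + 1)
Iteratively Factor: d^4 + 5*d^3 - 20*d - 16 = (d - 2)*(d^3 + 7*d^2 + 14*d + 8) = (d - 2)*(d + 4)*(d^2 + 3*d + 2) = (d - 2)*(d + 1)*(d + 4)*(d + 2)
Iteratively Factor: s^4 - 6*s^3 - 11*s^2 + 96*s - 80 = (s + 4)*(s^3 - 10*s^2 + 29*s - 20) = (s - 5)*(s + 4)*(s^2 - 5*s + 4) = (s - 5)*(s - 1)*(s + 4)*(s - 4)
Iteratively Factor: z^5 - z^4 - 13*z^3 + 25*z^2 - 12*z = (z + 4)*(z^4 - 5*z^3 + 7*z^2 - 3*z) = (z - 1)*(z + 4)*(z^3 - 4*z^2 + 3*z) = (z - 1)^2*(z + 4)*(z^2 - 3*z) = (z - 3)*(z - 1)^2*(z + 4)*(z)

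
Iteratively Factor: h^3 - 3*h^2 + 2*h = (h)*(h^2 - 3*h + 2) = h*(h - 1)*(h - 2)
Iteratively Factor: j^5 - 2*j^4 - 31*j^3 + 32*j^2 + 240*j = (j - 5)*(j^4 + 3*j^3 - 16*j^2 - 48*j) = j*(j - 5)*(j^3 + 3*j^2 - 16*j - 48) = j*(j - 5)*(j + 4)*(j^2 - j - 12) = j*(j - 5)*(j + 3)*(j + 4)*(j - 4)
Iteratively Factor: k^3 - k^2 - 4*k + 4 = (k + 2)*(k^2 - 3*k + 2) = (k - 2)*(k + 2)*(k - 1)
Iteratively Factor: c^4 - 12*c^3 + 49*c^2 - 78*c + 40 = (c - 5)*(c^3 - 7*c^2 + 14*c - 8) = (c - 5)*(c - 4)*(c^2 - 3*c + 2) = (c - 5)*(c - 4)*(c - 2)*(c - 1)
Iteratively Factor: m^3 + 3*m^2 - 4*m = (m + 4)*(m^2 - m) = m*(m + 4)*(m - 1)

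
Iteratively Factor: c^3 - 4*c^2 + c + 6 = (c - 3)*(c^2 - c - 2) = (c - 3)*(c + 1)*(c - 2)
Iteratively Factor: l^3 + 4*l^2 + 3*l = (l + 3)*(l^2 + l) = (l + 1)*(l + 3)*(l)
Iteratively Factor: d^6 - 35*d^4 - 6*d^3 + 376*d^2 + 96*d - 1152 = (d - 2)*(d^5 + 2*d^4 - 31*d^3 - 68*d^2 + 240*d + 576) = (d - 4)*(d - 2)*(d^4 + 6*d^3 - 7*d^2 - 96*d - 144) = (d - 4)*(d - 2)*(d + 3)*(d^3 + 3*d^2 - 16*d - 48) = (d - 4)^2*(d - 2)*(d + 3)*(d^2 + 7*d + 12) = (d - 4)^2*(d - 2)*(d + 3)*(d + 4)*(d + 3)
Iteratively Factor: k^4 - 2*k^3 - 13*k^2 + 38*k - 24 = (k - 3)*(k^3 + k^2 - 10*k + 8) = (k - 3)*(k + 4)*(k^2 - 3*k + 2) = (k - 3)*(k - 2)*(k + 4)*(k - 1)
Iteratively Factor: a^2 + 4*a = (a)*(a + 4)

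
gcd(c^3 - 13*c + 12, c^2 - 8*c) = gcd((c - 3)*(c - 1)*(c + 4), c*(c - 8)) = 1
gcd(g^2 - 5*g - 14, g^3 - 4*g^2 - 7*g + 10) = g + 2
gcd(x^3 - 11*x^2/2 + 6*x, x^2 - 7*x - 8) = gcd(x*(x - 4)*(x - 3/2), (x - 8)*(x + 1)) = 1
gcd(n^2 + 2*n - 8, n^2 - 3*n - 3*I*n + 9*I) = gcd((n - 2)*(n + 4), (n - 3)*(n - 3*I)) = 1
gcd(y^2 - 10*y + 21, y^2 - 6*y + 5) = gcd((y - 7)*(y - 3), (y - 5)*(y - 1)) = 1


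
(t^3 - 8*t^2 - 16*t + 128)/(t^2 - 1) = (t^3 - 8*t^2 - 16*t + 128)/(t^2 - 1)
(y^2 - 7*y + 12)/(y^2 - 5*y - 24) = (-y^2 + 7*y - 12)/(-y^2 + 5*y + 24)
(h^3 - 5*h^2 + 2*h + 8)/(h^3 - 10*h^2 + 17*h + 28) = (h - 2)/(h - 7)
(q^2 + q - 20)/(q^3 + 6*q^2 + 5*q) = (q - 4)/(q*(q + 1))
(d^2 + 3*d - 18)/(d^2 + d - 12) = (d + 6)/(d + 4)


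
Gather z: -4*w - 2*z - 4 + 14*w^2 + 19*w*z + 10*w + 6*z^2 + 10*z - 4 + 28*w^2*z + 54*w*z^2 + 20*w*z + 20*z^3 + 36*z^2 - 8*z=14*w^2 + 6*w + 20*z^3 + z^2*(54*w + 42) + z*(28*w^2 + 39*w) - 8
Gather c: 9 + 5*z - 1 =5*z + 8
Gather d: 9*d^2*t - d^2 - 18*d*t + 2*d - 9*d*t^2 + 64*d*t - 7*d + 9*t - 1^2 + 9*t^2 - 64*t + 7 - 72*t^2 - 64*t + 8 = d^2*(9*t - 1) + d*(-9*t^2 + 46*t - 5) - 63*t^2 - 119*t + 14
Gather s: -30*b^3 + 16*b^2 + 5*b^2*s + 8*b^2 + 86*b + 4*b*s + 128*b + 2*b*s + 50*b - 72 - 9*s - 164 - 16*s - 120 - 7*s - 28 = -30*b^3 + 24*b^2 + 264*b + s*(5*b^2 + 6*b - 32) - 384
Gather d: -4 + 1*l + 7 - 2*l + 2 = 5 - l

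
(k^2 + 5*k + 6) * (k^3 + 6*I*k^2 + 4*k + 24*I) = k^5 + 5*k^4 + 6*I*k^4 + 10*k^3 + 30*I*k^3 + 20*k^2 + 60*I*k^2 + 24*k + 120*I*k + 144*I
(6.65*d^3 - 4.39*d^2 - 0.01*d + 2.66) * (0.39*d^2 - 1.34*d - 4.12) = 2.5935*d^5 - 10.6231*d^4 - 21.5193*d^3 + 19.1376*d^2 - 3.5232*d - 10.9592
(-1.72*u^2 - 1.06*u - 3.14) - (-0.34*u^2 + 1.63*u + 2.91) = -1.38*u^2 - 2.69*u - 6.05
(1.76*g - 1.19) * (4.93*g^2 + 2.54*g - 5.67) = 8.6768*g^3 - 1.3963*g^2 - 13.0018*g + 6.7473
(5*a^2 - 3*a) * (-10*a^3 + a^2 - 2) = -50*a^5 + 35*a^4 - 3*a^3 - 10*a^2 + 6*a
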